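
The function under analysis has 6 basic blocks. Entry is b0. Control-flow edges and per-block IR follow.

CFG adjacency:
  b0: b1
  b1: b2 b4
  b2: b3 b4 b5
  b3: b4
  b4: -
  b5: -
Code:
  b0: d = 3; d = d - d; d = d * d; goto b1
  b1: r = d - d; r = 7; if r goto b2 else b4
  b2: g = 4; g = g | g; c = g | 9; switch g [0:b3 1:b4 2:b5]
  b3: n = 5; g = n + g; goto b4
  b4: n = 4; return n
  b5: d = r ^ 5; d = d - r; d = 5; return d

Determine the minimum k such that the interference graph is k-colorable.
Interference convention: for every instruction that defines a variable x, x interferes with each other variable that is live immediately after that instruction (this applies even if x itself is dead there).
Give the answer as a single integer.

Per-block:
  b0: {d} / ∅
  b1: {r} / {d}
  b2: {c,g} / ∅
  b3: {g,n} / {g}
  b4: {n} / ∅
  b5: {d} / {r}

Backward fixpoint:
  b0 li=∅ lo={d}
  b1 li={d} lo={r}
  b2 li={r} lo={g,r}
  b3 li={g} lo=∅
  b4 li=∅ lo=∅
  b5 li={r} lo=∅

Interfere edges:
  c↔{g,r}
  d↔{r}
  g↔{c,n,r}
  n↔{g}
  r↔{c,d,g}

Registers:
  {c,g,r} pairwise interfere (3-clique) ⇒ χ ≥ 3
  assign c→R2 d→R0 g→R0 n→R1 r→R1 — no edge inside a register ⇒ χ ≤ 3
  χ = 3

Answer: 3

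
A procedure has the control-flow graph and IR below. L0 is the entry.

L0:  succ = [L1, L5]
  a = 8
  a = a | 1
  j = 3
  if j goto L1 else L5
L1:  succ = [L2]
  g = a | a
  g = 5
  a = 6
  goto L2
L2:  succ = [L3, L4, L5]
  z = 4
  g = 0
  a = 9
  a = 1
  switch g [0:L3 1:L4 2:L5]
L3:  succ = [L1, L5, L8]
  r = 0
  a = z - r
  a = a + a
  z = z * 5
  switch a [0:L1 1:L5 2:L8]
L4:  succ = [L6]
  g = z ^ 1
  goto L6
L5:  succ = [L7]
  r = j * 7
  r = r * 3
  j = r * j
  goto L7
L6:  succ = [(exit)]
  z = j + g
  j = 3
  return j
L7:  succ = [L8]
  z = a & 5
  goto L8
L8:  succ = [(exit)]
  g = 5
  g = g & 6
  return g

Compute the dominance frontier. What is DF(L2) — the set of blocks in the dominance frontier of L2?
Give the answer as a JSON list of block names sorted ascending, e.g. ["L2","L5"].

Answer: ["L1", "L5", "L8"]

Working:
idom tree: L1←L0 L2←L1 L3←L2 L4←L2 L5←L0 L6←L4 L7←L5 L8←L0
Dom at joins:
  L1: preds {L0,L3}: {L0} ∩ {L0,L1,L2,L3} = {L0}; idom=L0
  L5: preds {L0,L2,L3}: {L0} ∩ {L0,L1,L2} ∩ {L0,L1,L2,L3} = {L0}; idom=L0
  L8: preds {L3,L7}: {L0,L1,L2,L3} ∩ {L0,L5,L7} = {L0}; idom=L0

DF derivation:
  join L1 pred L0: · stop@L0
  join L1 pred L3: L3→L2→L1 stop@L0
  join L5 pred L0: · stop@L0
  join L5 pred L2: L2→L1 stop@L0
  join L5 pred L3: L3→L2→L1 stop@L0
  join L8 pred L3: L3→L2→L1 stop@L0
  join L8 pred L7: L7→L5 stop@L0
  DF(L0)=∅
  DF(L1)={L1,L5,L8}
  DF(L2)={L1,L5,L8}
  DF(L3)={L1,L5,L8}
  DF(L4)=∅
  DF(L5)={L8}
  DF(L6)=∅
  DF(L7)={L8}
  DF(L8)=∅

DF(L2) = ["L1", "L5", "L8"]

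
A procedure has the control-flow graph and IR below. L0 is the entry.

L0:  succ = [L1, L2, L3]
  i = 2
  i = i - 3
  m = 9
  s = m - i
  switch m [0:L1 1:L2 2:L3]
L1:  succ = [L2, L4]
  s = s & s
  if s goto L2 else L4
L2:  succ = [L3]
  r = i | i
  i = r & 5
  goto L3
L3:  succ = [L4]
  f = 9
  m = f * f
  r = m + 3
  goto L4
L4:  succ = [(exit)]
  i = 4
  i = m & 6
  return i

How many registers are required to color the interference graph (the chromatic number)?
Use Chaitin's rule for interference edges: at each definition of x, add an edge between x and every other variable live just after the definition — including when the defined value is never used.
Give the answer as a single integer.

Block summaries:
  L0: def={i,m,s} ue=∅
  L1: def={s} ue={s}
  L2: def={i,r} ue={i}
  L3: def={f,m,r} ue=∅
  L4: def={i} ue={m}

Backward fixpoint:
  live L0: ∅→{i,m,s}
  live L1: {i,m,s}→{i,m}
  live L2: {i}→∅
  live L3: ∅→{m}
  live L4: {m}→∅

Interfere edges:
  f↔∅
  i↔{m,s}
  m↔{i,r,s}
  r↔{m}
  s↔{i,m}

Colouring:
  clique {i,m,s} ⇒ need ≥ 3
  assign f→c0 i→c1 m→c0 r→c1 s→c2 — no edge inside a register ⇒ χ ≤ 3
  χ = 3

Answer: 3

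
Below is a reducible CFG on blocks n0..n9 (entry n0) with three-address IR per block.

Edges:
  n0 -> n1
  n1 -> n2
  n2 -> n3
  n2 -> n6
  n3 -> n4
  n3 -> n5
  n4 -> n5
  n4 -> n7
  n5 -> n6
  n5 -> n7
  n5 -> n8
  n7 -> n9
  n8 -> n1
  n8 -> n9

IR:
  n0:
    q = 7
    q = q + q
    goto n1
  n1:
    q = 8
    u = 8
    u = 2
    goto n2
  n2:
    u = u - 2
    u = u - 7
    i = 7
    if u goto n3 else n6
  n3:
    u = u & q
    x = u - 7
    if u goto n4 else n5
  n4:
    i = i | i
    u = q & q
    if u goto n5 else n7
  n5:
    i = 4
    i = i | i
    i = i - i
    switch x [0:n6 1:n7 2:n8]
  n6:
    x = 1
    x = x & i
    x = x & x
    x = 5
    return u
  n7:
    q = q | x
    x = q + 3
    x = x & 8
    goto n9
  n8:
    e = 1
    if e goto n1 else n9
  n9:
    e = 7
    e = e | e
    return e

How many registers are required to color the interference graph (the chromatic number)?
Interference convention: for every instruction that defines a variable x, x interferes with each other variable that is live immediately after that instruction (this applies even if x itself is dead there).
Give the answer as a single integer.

Block summaries:
  n0 def {q} use ∅
  n1 def {q,u} use ∅
  n2 def {i,u} use {u}
  n3 def {u,x} use {q,u}
  n4 def {i,u} use {i,q}
  n5 def {i} use {x}
  n6 def {x} use {i,u}
  n7 def {q,x} use {q,x}
  n8 def {e} use ∅
  n9 def {e} use ∅

Live sets:
  n0: in=∅ out=∅
  n1: in=∅ out={q,u}
  n2: in={q,u} out={i,q,u}
  n3: in={i,q,u} out={i,q,u,x}
  n4: in={i,q,x} out={q,u,x}
  n5: in={q,u,x} out={i,q,u,x}
  n6: in={i,u} out=∅
  n7: in={q,x} out=∅
  n8: in=∅ out=∅
  n9: in=∅ out=∅

Conflict graph:
  e: ∅
  i: {q,u,x}
  q: {i,u,x}
  u: {i,q,x}
  x: {i,q,u}

Chromatic number:
  clique {i,q,u,x} ⇒ need ≥ 4
  4-colouring: c0={e,i}  c1={q}  c2={u}  c3={x}
  χ = 4

Answer: 4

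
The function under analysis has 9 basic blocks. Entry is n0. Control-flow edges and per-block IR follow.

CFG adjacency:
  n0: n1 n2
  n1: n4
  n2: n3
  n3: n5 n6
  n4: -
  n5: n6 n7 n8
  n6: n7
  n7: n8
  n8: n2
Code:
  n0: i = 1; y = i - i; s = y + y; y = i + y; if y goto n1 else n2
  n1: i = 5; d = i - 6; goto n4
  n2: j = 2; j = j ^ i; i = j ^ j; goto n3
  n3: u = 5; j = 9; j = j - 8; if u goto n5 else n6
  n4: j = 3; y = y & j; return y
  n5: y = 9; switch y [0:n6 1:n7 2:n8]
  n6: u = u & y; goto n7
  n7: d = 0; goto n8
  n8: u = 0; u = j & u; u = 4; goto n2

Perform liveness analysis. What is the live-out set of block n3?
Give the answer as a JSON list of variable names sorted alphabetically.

Answer: ["i", "j", "u", "y"]

Derivation:
def/use:
  n0: {i,s,y} / ∅
  n1: {d,i} / ∅
  n2: {i,j} / {i}
  n3: {j,u} / ∅
  n4: {j,y} / {y}
  n5: {y} / ∅
  n6: {u} / {u,y}
  n7: {d} / ∅
  n8: {u} / {j}

Live sets:
  n0: in=∅ out={i,y}
  n1: in={y} out={y}
  n2: in={i,y} out={i,y}
  n3: in={i,y} out={i,j,u,y}
  n4: in={y} out=∅
  n5: in={i,j,u} out={i,j,u,y}
  n6: in={i,j,u,y} out={i,j,y}
  n7: in={i,j,y} out={i,j,y}
  n8: in={i,j,y} out={i,y}

live-out(n3) = ["i", "j", "u", "y"]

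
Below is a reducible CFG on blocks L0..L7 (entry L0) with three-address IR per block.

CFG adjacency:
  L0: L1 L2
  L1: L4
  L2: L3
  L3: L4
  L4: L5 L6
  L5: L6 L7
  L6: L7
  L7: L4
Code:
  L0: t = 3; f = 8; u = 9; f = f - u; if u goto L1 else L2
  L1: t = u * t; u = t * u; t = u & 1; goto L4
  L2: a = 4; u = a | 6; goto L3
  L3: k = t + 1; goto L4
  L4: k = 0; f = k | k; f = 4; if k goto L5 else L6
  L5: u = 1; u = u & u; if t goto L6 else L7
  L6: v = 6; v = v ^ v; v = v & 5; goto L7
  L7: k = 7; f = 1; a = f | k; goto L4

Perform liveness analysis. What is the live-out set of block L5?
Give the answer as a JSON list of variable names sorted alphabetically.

Answer: ["t"]

Analysis:
Per-block:
  L0: {f,t,u} / ∅
  L1: {t,u} / {t,u}
  L2: {a,u} / ∅
  L3: {k} / {t}
  L4: {f,k} / ∅
  L5: {u} / {t}
  L6: {v} / ∅
  L7: {a,f,k} / ∅

Liveness:
  L0 li=∅ lo={t,u}
  L1 li={t,u} lo={t}
  L2 li={t} lo={t}
  L3 li={t} lo={t}
  L4 li={t} lo={t}
  L5 li={t} lo={t}
  L6 li={t} lo={t}
  L7 li={t} lo={t}

live-out(L5) = ["t"]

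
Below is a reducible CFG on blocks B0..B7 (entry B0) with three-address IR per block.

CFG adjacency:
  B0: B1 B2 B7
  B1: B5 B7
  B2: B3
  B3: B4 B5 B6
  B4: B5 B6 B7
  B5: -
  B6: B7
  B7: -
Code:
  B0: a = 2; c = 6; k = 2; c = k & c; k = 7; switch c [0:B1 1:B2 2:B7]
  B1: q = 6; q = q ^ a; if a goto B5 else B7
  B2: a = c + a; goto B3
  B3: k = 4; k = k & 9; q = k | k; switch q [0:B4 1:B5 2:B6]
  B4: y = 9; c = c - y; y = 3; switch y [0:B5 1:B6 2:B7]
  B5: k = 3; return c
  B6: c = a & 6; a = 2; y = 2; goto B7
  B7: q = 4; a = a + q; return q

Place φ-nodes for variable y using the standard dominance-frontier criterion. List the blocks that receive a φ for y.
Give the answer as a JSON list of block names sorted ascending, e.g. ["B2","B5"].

Answer: ["B5", "B6", "B7"]

Derivation:
idom tree: B1←B0 B2←B0 B3←B2 B4←B3 B5←B0 B6←B3 B7←B0
Dom∩ at merges:
  B5: preds {B1,B3,B4}: {B0,B1} ∩ {B0,B2,B3} ∩ {B0,B2,B3,B4} = {B0}; idom=B0
  B6: preds {B3,B4}: {B0,B2,B3} ∩ {B0,B2,B3,B4} = {B0,B2,B3}; idom=B3
  B7: preds {B0,B1,B4,B6}: {B0} ∩ {B0,B1} ∩ {B0,B2,B3,B4} ∩ {B0,B2,B3,B6} = {B0}; idom=B0

Frontier:
  B5←B1: walk B1 to B0
  B5←B3: walk B3→B2 to B0
  B5←B4: walk B4→B3→B2 to B0
  B6←B3: walk · to B3
  B6←B4: walk B4 to B3
  B7←B0: walk · to B0
  B7←B1: walk B1 to B0
  B7←B4: walk B4→B3→B2 to B0
  B7←B6: walk B6→B3→B2 to B0
  DF(B0)=∅
  DF(B1)={B5,B7}
  DF(B2)={B5,B7}
  DF(B3)={B5,B7}
  DF(B4)={B5,B6,B7}
  DF(B5)=∅
  DF(B6)={B7}
  DF(B7)=∅

φ for y: defs {B4,B6}
  DF⁺ = {B5,B6,B7}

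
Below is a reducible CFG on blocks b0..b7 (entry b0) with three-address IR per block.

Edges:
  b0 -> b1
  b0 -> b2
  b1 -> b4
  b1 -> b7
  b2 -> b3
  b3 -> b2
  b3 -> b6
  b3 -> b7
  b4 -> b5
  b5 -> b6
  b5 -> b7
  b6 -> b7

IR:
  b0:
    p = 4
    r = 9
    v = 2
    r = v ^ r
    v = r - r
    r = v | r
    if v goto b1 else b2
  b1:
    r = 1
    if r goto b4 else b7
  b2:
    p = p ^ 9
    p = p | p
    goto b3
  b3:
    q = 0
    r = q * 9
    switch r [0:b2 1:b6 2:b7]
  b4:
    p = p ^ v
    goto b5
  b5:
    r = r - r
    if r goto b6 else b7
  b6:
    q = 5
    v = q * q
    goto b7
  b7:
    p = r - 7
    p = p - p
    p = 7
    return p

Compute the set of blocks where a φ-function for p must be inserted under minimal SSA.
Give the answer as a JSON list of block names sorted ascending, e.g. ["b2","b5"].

Answer: ["b2", "b6", "b7"]

Working:
idom tree: b1←b0 b2←b0 b3←b2 b4←b1 b5←b4 b6←b0 b7←b0
Dom∩ at merges:
  b2: preds {b0,b3}: {b0} ∩ {b0,b2,b3} = {b0}; idom=b0
  b6: preds {b3,b5}: {b0,b2,b3} ∩ {b0,b1,b4,b5} = {b0}; idom=b0
  b7: preds {b1,b3,b5,b6}: {b0,b1} ∩ {b0,b2,b3} ∩ {b0,b1,b4,b5} ∩ {b0,b6} = {b0}; idom=b0

DF derivation:
  b2←b0: walk · to b0
  b2←b3: walk b3→b2 to b0
  b6←b3: walk b3→b2 to b0
  b6←b5: walk b5→b4→b1 to b0
  b7←b1: walk b1 to b0
  b7←b3: walk b3→b2 to b0
  b7←b5: walk b5→b4→b1 to b0
  b7←b6: walk b6 to b0
  b0: DF=∅
  b1: DF={b6,b7}
  b2: DF={b2,b6,b7}
  b3: DF={b2,b6,b7}
  b4: DF={b6,b7}
  b5: DF={b6,b7}
  b6: DF={b7}
  b7: DF=∅

φ for p: defs {b0,b2,b4,b7}
  DF⁺ = {b2,b6,b7}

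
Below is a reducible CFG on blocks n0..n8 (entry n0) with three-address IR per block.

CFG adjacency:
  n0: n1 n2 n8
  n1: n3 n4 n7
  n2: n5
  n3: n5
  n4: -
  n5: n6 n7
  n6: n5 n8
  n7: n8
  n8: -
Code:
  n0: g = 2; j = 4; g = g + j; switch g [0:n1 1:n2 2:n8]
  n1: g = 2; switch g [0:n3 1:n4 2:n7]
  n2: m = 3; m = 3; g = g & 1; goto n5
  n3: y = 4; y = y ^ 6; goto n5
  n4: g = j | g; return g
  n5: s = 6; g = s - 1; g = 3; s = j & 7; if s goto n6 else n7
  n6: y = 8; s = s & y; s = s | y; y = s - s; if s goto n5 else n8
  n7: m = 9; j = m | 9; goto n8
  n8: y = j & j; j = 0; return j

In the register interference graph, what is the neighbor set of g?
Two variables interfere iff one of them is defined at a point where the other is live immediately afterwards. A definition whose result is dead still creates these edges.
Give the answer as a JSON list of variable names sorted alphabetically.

Answer: ["j", "m"]

Derivation:
Per-block:
  n0 def {g,j} use ∅
  n1 def {g} use ∅
  n2 def {g,m} use {g}
  n3 def {y} use ∅
  n4 def {g} use {g,j}
  n5 def {g,s} use {j}
  n6 def {s,y} use {s}
  n7 def {j,m} use ∅
  n8 def {j,y} use {j}

Live sets:
  n0 li=∅ lo={g,j}
  n1 li={j} lo={g,j}
  n2 li={g,j} lo={j}
  n3 li={j} lo={j}
  n4 li={g,j} lo=∅
  n5 li={j} lo={j,s}
  n6 li={j,s} lo={j}
  n7 li=∅ lo={j}
  n8 li={j} lo=∅

Interfere edges:
  g↔{j,m}
  j↔{g,m,s,y}
  m↔{g,j}
  s↔{j,y}
  y↔{j,s}

N(g) = ["j", "m"]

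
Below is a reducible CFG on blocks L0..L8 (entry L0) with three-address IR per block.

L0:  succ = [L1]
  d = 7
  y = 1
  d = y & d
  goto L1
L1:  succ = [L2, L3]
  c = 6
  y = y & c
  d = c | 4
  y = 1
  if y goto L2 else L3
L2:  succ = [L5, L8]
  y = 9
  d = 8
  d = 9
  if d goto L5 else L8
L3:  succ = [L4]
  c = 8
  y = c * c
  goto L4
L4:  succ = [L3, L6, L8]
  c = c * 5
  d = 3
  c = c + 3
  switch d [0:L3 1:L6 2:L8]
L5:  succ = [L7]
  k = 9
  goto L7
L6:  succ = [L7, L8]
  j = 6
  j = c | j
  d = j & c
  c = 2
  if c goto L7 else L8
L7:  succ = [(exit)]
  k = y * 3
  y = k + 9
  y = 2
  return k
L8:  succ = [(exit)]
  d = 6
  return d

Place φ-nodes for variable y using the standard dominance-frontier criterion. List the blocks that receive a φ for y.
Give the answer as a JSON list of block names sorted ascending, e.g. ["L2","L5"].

Answer: ["L3", "L7", "L8"]

Working:
idom tree: L1←L0 L2←L1 L3←L1 L4←L3 L5←L2 L6←L4 L7←L1 L8←L1
Join-block Dom:
  L3: preds {L1,L4}: {L0,L1} ∩ {L0,L1,L3,L4} = {L0,L1}; idom=L1
  L7: preds {L5,L6}: {L0,L1,L2,L5} ∩ {L0,L1,L3,L4,L6} = {L0,L1}; idom=L1
  L8: preds {L2,L4,L6}: {L0,L1,L2} ∩ {L0,L1,L3,L4} ∩ {L0,L1,L3,L4,L6} = {L0,L1}; idom=L1

Frontier:
  join L3 pred L1: · stop@L1
  join L3 pred L4: L4→L3 stop@L1
  join L7 pred L5: L5→L2 stop@L1
  join L7 pred L6: L6→L4→L3 stop@L1
  join L8 pred L2: L2 stop@L1
  join L8 pred L4: L4→L3 stop@L1
  join L8 pred L6: L6→L4→L3 stop@L1
  DF(L0)=∅
  DF(L1)=∅
  DF(L2)={L7,L8}
  DF(L3)={L3,L7,L8}
  DF(L4)={L3,L7,L8}
  DF(L5)={L7}
  DF(L6)={L7,L8}
  DF(L7)=∅
  DF(L8)=∅

φ for y: defs {L0,L1,L2,L3,L7}
  DF⁺ = {L3,L7,L8}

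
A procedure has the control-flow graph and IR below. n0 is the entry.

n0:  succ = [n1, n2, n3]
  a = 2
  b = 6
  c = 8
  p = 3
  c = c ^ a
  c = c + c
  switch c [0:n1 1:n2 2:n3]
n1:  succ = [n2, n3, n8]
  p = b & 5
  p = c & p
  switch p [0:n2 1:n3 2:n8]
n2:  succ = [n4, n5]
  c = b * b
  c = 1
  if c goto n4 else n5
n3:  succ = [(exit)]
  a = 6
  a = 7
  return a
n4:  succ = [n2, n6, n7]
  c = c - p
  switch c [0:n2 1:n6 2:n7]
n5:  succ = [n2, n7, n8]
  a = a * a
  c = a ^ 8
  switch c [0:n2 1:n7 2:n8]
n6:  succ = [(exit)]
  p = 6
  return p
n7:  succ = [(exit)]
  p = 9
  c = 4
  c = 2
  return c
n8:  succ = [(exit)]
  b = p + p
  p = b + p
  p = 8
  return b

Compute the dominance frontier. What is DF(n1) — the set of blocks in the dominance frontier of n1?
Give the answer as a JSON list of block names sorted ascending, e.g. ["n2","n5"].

Answer: ["n2", "n3", "n8"]

Derivation:
idom tree: n1←n0 n2←n0 n3←n0 n4←n2 n5←n2 n6←n4 n7←n2 n8←n0
Dom∩ at merges:
  n2: preds {n0,n1,n4,n5}: {n0} ∩ {n0,n1} ∩ {n0,n2,n4} ∩ {n0,n2,n5} = {n0}; idom=n0
  n3: preds {n0,n1}: {n0} ∩ {n0,n1} = {n0}; idom=n0
  n7: preds {n4,n5}: {n0,n2,n4} ∩ {n0,n2,n5} = {n0,n2}; idom=n2
  n8: preds {n1,n5}: {n0,n1} ∩ {n0,n2,n5} = {n0}; idom=n0

DF walk-up:
  join n2 pred n0: · stop@n0
  join n2 pred n1: n1 stop@n0
  join n2 pred n4: n4→n2 stop@n0
  join n2 pred n5: n5→n2 stop@n0
  join n3 pred n0: · stop@n0
  join n3 pred n1: n1 stop@n0
  join n7 pred n4: n4 stop@n2
  join n7 pred n5: n5 stop@n2
  join n8 pred n1: n1 stop@n0
  join n8 pred n5: n5→n2 stop@n0
  n0 → ∅
  n1 → {n2,n3,n8}
  n2 → {n2,n8}
  n3 → ∅
  n4 → {n2,n7}
  n5 → {n2,n7,n8}
  n6 → ∅
  n7 → ∅
  n8 → ∅

DF(n1) = ["n2", "n3", "n8"]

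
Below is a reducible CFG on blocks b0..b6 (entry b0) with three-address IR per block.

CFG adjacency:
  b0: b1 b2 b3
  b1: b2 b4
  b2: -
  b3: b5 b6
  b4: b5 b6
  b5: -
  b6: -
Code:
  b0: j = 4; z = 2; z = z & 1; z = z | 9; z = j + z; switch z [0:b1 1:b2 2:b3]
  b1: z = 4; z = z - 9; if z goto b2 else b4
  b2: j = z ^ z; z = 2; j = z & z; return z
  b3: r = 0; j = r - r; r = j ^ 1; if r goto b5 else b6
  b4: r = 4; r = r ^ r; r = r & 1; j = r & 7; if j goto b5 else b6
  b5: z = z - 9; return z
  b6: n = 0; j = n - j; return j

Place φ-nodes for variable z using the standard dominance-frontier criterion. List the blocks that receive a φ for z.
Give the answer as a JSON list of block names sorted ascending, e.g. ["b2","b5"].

idom tree: b1←b0 b2←b0 b3←b0 b4←b1 b5←b0 b6←b0
Join-block Dom:
  b2: preds {b0,b1}: {b0} ∩ {b0,b1} = {b0}; idom=b0
  b5: preds {b3,b4}: {b0,b3} ∩ {b0,b1,b4} = {b0}; idom=b0
  b6: preds {b3,b4}: {b0,b3} ∩ {b0,b1,b4} = {b0}; idom=b0

Frontier:
  join b2 pred b0: · stop@b0
  join b2 pred b1: b1 stop@b0
  join b5 pred b3: b3 stop@b0
  join b5 pred b4: b4→b1 stop@b0
  join b6 pred b3: b3 stop@b0
  join b6 pred b4: b4→b1 stop@b0
  b0: DF=∅
  b1: DF={b2,b5,b6}
  b2: DF=∅
  b3: DF={b5,b6}
  b4: DF={b5,b6}
  b5: DF=∅
  b6: DF=∅

φ for z: defs {b0,b1,b2,b5}
  DF⁺ = {b2,b5,b6}

Answer: ["b2", "b5", "b6"]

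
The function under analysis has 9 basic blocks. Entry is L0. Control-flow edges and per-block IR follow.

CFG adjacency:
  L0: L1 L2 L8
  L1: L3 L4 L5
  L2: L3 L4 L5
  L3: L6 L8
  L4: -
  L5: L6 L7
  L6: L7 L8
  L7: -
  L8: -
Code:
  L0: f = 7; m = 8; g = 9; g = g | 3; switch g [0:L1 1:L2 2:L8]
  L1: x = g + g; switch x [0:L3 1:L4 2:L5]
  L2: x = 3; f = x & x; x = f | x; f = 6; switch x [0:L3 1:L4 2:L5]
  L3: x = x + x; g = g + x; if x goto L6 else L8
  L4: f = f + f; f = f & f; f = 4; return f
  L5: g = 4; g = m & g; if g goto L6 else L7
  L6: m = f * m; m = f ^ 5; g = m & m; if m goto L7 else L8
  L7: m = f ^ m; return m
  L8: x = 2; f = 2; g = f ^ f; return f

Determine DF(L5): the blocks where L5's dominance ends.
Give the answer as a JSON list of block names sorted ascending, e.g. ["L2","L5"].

idom tree: L1←L0 L2←L0 L3←L0 L4←L0 L5←L0 L6←L0 L7←L0 L8←L0
Dom at joins:
  L3: preds {L1,L2}: {L0,L1} ∩ {L0,L2} = {L0}; idom=L0
  L4: preds {L1,L2}: {L0,L1} ∩ {L0,L2} = {L0}; idom=L0
  L5: preds {L1,L2}: {L0,L1} ∩ {L0,L2} = {L0}; idom=L0
  L6: preds {L3,L5}: {L0,L3} ∩ {L0,L5} = {L0}; idom=L0
  L7: preds {L5,L6}: {L0,L5} ∩ {L0,L6} = {L0}; idom=L0
  L8: preds {L0,L3,L6}: {L0} ∩ {L0,L3} ∩ {L0,L6} = {L0}; idom=L0

DF derivation:
  join L3 pred L1: L1 stop@L0
  join L3 pred L2: L2 stop@L0
  join L4 pred L1: L1 stop@L0
  join L4 pred L2: L2 stop@L0
  join L5 pred L1: L1 stop@L0
  join L5 pred L2: L2 stop@L0
  join L6 pred L3: L3 stop@L0
  join L6 pred L5: L5 stop@L0
  join L7 pred L5: L5 stop@L0
  join L7 pred L6: L6 stop@L0
  join L8 pred L0: · stop@L0
  join L8 pred L3: L3 stop@L0
  join L8 pred L6: L6 stop@L0
  L0 → ∅
  L1 → {L3,L4,L5}
  L2 → {L3,L4,L5}
  L3 → {L6,L8}
  L4 → ∅
  L5 → {L6,L7}
  L6 → {L7,L8}
  L7 → ∅
  L8 → ∅

DF(L5) = ["L6", "L7"]

Answer: ["L6", "L7"]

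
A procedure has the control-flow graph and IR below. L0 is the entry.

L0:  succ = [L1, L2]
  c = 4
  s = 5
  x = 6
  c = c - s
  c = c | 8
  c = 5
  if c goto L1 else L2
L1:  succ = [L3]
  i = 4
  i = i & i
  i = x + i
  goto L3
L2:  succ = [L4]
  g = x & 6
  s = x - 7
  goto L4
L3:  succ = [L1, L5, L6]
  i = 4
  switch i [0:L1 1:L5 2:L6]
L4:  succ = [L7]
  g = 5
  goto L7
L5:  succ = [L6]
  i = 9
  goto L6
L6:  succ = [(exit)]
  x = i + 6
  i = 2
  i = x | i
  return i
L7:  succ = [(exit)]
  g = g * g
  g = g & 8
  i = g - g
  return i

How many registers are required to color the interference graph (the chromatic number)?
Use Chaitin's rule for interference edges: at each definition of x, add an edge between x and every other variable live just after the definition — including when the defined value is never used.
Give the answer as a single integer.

Answer: 3

Derivation:
Per-block:
  L0: def={c,s,x} ue=∅
  L1: def={i} ue={x}
  L2: def={g,s} ue={x}
  L3: def={i} ue=∅
  L4: def={g} ue=∅
  L5: def={i} ue=∅
  L6: def={i,x} ue={i}
  L7: def={g,i} ue={g}

Liveness:
  live L0: ∅→{x}
  live L1: {x}→{x}
  live L2: {x}→∅
  live L3: {x}→{i,x}
  live L4: ∅→{g}
  live L5: ∅→{i}
  live L6: {i}→∅
  live L7: {g}→∅

Interfere edges:
  c — {s,x}
  g — {x}
  i — {x}
  s — {c,x}
  x — {c,g,i,s}

Registers:
  lower bound: {c,s,x} mutually conflict ⇒ χ ≥ 3
  assign c→R1 g→R1 i→R1 s→R2 x→R0 — no edge inside a register ⇒ χ ≤ 3
  χ = 3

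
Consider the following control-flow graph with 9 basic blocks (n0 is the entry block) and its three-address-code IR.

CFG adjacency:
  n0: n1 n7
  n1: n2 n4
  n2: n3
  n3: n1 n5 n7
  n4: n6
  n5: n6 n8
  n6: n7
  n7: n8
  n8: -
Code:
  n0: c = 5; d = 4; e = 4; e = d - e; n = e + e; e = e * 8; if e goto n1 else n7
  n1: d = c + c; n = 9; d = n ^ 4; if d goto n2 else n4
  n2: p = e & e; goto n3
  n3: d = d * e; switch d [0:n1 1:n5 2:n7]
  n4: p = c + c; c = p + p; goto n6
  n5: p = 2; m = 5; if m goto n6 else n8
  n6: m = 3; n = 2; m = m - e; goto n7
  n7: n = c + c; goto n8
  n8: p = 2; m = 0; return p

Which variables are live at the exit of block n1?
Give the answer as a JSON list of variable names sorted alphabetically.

Block summaries:
  n0: def={c,d,e,n} ue=∅
  n1: def={d,n} ue={c}
  n2: def={p} ue={e}
  n3: def={d} ue={d,e}
  n4: def={c,p} ue={c}
  n5: def={m,p} ue=∅
  n6: def={m,n} ue={e}
  n7: def={n} ue={c}
  n8: def={m,p} ue=∅

Backward fixpoint:
  n0 li=∅ lo={c,e}
  n1 li={c,e} lo={c,d,e}
  n2 li={c,d,e} lo={c,d,e}
  n3 li={c,d,e} lo={c,e}
  n4 li={c,e} lo={c,e}
  n5 li={c,e} lo={c,e}
  n6 li={c,e} lo={c}
  n7 li={c} lo=∅
  n8 li=∅ lo=∅

live-out(n1) = ["c", "d", "e"]

Answer: ["c", "d", "e"]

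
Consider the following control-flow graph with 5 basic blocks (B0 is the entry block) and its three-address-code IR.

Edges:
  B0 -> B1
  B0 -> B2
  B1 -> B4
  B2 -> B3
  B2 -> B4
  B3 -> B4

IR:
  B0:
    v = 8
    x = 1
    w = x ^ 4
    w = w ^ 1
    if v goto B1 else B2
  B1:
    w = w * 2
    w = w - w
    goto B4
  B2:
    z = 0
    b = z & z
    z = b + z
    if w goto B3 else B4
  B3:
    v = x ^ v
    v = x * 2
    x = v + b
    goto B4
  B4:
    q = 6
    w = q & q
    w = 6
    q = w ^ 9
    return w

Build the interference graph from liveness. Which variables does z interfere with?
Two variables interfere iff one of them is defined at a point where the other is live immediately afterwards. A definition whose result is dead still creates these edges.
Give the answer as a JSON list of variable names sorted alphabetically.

Answer: ["b", "v", "w", "x"]

Analysis:
Block summaries:
  B0 def {v,w,x} use ∅
  B1 def {w} use {w}
  B2 def {b,z} use {w}
  B3 def {v,x} use {b,v,x}
  B4 def {q,w} use ∅

Live sets:
  live B0: ∅→{v,w,x}
  live B1: {w}→∅
  live B2: {v,w,x}→{b,v,x}
  live B3: {b,v,x}→∅
  live B4: ∅→∅

Interference:
  b: {v,w,x,z}
  q: {w}
  v: {b,w,x,z}
  w: {b,q,v,x,z}
  x: {b,v,w,z}
  z: {b,v,w,x}

N(z) = ["b", "v", "w", "x"]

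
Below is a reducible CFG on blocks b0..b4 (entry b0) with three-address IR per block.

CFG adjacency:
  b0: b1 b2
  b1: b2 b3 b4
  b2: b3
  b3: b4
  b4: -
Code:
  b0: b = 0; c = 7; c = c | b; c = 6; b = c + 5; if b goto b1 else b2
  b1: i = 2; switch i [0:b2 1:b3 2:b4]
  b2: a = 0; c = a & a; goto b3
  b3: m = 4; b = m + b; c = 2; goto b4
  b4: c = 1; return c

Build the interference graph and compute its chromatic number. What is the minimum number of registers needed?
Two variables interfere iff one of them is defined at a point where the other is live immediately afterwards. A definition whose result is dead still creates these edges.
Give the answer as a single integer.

Block summaries:
  b0: {b,c} / ∅
  b1: {i} / ∅
  b2: {a,c} / ∅
  b3: {b,c,m} / {b}
  b4: {c} / ∅

Liveness:
  b0 li=∅ lo={b}
  b1 li={b} lo={b}
  b2 li={b} lo={b}
  b3 li={b} lo=∅
  b4 li=∅ lo=∅

Conflict graph:
  a: {b}
  b: {a,c,i,m}
  c: {b}
  i: {b}
  m: {b}

Registers:
  {a,b} pairwise interfere (2-clique) ⇒ χ ≥ 2
  assign a→r1 b→r0 c→r1 i→r1 m→r1 — no edge inside a register ⇒ χ ≤ 2
  χ = 2

Answer: 2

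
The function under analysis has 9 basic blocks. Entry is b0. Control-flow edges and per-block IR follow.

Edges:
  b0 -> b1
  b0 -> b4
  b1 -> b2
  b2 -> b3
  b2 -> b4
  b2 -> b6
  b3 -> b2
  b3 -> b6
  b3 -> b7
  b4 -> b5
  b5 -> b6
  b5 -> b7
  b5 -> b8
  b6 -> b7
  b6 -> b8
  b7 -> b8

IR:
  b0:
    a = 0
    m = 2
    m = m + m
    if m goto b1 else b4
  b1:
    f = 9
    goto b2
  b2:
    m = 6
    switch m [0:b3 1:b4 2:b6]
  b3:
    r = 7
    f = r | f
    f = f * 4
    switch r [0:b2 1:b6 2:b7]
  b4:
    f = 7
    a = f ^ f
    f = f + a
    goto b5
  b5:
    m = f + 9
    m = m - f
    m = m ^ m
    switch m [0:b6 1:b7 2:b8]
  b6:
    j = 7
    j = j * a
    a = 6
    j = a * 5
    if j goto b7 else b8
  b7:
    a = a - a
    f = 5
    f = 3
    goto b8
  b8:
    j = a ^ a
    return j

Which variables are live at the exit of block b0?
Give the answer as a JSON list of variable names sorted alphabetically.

Answer: ["a"]

Analysis:
def/use:
  b0: {a,m} / ∅
  b1: {f} / ∅
  b2: {m} / ∅
  b3: {f,r} / {f}
  b4: {a,f} / ∅
  b5: {m} / {f}
  b6: {a,j} / {a}
  b7: {a,f} / {a}
  b8: {j} / {a}

Backward fixpoint:
  live b0: ∅→{a}
  live b1: {a}→{a,f}
  live b2: {a,f}→{a,f}
  live b3: {a,f}→{a,f}
  live b4: ∅→{a,f}
  live b5: {a,f}→{a}
  live b6: {a}→{a}
  live b7: {a}→{a}
  live b8: {a}→∅

live-out(b0) = ["a"]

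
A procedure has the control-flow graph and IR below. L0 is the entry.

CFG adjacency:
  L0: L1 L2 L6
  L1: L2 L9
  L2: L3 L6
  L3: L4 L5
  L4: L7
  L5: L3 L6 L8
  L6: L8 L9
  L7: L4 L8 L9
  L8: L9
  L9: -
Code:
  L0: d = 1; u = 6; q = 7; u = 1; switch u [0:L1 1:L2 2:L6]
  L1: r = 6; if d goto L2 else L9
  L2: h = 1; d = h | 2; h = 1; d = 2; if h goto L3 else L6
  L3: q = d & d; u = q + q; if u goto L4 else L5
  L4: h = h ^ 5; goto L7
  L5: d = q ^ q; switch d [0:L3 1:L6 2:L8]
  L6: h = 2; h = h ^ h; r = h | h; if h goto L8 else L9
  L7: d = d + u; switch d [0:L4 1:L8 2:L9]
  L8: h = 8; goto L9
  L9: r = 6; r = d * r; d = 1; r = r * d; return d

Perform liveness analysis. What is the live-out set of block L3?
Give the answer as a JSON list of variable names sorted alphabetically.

Block summaries:
  L0: def={d,q,u} ue=∅
  L1: def={r} ue={d}
  L2: def={d,h} ue=∅
  L3: def={q,u} ue={d}
  L4: def={h} ue={h}
  L5: def={d} ue={q}
  L6: def={h,r} ue=∅
  L7: def={d} ue={d,u}
  L8: def={h} ue=∅
  L9: def={d,r} ue={d}

Liveness:
  L0: in=∅ out={d}
  L1: in={d} out={d}
  L2: in=∅ out={d,h}
  L3: in={d,h} out={d,h,q,u}
  L4: in={d,h,u} out={d,h,u}
  L5: in={h,q} out={d,h}
  L6: in={d} out={d}
  L7: in={d,h,u} out={d,h,u}
  L8: in={d} out={d}
  L9: in={d} out=∅

live-out(L3) = ["d", "h", "q", "u"]

Answer: ["d", "h", "q", "u"]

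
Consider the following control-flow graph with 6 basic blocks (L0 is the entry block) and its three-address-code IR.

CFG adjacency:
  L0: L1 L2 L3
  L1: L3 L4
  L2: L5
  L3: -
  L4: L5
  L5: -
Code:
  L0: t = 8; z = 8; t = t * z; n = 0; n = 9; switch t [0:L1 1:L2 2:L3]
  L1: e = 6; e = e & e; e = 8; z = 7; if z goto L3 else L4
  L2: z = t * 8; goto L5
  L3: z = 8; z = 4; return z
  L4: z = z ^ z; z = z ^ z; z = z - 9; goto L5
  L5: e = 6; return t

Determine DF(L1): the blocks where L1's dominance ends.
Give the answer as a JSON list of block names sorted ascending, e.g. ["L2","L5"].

idom tree: L1←L0 L2←L0 L3←L0 L4←L1 L5←L0
Dom at joins:
  L3: preds {L0,L1}: {L0} ∩ {L0,L1} = {L0}; idom=L0
  L5: preds {L2,L4}: {L0,L2} ∩ {L0,L1,L4} = {L0}; idom=L0

DF derivation:
  L3←L0: walk · to L0
  L3←L1: walk L1 to L0
  L5←L2: walk L2 to L0
  L5←L4: walk L4→L1 to L0
  L0 → ∅
  L1 → {L3,L5}
  L2 → {L5}
  L3 → ∅
  L4 → {L5}
  L5 → ∅

DF(L1) = ["L3", "L5"]

Answer: ["L3", "L5"]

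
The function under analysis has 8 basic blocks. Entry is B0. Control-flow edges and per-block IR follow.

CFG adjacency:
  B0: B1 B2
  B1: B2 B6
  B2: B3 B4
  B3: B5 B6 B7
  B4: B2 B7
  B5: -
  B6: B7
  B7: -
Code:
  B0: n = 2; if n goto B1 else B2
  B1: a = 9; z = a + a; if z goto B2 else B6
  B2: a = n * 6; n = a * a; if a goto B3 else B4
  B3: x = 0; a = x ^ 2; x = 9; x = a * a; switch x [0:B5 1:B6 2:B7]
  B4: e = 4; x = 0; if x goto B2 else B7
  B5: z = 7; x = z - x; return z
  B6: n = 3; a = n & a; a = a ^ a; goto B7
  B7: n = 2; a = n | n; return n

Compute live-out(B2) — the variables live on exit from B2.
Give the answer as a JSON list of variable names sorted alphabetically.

Block summaries:
  B0 def {n} use ∅
  B1 def {a,z} use ∅
  B2 def {a,n} use {n}
  B3 def {a,x} use ∅
  B4 def {e,x} use ∅
  B5 def {x,z} use {x}
  B6 def {a,n} use {a}
  B7 def {a,n} use ∅

Backward fixpoint:
  B0: in=∅ out={n}
  B1: in={n} out={a,n}
  B2: in={n} out={n}
  B3: in=∅ out={a,x}
  B4: in={n} out={n}
  B5: in={x} out=∅
  B6: in={a} out=∅
  B7: in=∅ out=∅

live-out(B2) = ["n"]

Answer: ["n"]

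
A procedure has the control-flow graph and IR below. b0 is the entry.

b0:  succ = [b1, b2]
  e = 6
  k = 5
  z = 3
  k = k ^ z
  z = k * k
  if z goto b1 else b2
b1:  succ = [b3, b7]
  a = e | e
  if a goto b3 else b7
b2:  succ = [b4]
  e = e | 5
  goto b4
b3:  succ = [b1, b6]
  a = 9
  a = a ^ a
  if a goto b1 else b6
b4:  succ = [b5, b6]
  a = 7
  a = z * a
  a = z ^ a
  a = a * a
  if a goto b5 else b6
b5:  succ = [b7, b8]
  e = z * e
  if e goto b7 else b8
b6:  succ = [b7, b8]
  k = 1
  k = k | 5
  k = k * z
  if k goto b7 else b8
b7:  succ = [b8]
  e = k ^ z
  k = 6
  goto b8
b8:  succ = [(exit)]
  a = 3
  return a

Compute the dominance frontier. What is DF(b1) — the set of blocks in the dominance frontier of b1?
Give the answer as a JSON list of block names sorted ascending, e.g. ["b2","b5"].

Answer: ["b1", "b6", "b7"]

Derivation:
idom tree: b1←b0 b2←b0 b3←b1 b4←b2 b5←b4 b6←b0 b7←b0 b8←b0
Dom∩ at merges:
  b1: preds {b0,b3}: {b0} ∩ {b0,b1,b3} = {b0}; idom=b0
  b6: preds {b3,b4}: {b0,b1,b3} ∩ {b0,b2,b4} = {b0}; idom=b0
  b7: preds {b1,b5,b6}: {b0,b1} ∩ {b0,b2,b4,b5} ∩ {b0,b6} = {b0}; idom=b0
  b8: preds {b5,b6,b7}: {b0,b2,b4,b5} ∩ {b0,b6} ∩ {b0,b7} = {b0}; idom=b0

DF derivation:
  join b1 pred b0: · stop@b0
  join b1 pred b3: b3→b1 stop@b0
  join b6 pred b3: b3→b1 stop@b0
  join b6 pred b4: b4→b2 stop@b0
  join b7 pred b1: b1 stop@b0
  join b7 pred b5: b5→b4→b2 stop@b0
  join b7 pred b6: b6 stop@b0
  join b8 pred b5: b5→b4→b2 stop@b0
  join b8 pred b6: b6 stop@b0
  join b8 pred b7: b7 stop@b0
  DF(b0)=∅
  DF(b1)={b1,b6,b7}
  DF(b2)={b6,b7,b8}
  DF(b3)={b1,b6}
  DF(b4)={b6,b7,b8}
  DF(b5)={b7,b8}
  DF(b6)={b7,b8}
  DF(b7)={b8}
  DF(b8)=∅

DF(b1) = ["b1", "b6", "b7"]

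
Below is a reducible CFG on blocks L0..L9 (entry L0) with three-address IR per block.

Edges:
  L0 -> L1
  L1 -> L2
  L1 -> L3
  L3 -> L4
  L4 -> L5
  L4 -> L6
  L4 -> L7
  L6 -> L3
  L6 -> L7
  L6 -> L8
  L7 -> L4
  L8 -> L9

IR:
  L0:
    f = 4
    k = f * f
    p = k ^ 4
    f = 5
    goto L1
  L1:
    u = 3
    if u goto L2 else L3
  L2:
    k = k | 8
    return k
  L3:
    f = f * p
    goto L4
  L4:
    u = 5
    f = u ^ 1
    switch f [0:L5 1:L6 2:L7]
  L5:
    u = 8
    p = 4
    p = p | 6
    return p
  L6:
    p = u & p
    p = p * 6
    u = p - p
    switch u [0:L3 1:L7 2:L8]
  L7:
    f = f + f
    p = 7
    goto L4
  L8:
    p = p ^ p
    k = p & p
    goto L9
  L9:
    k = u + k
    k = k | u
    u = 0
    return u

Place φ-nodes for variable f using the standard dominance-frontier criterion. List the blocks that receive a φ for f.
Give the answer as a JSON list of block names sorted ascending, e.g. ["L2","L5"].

idom tree: L1←L0 L2←L1 L3←L1 L4←L3 L5←L4 L6←L4 L7←L4 L8←L6 L9←L8
Join-block Dom:
  L3: preds {L1,L6}: {L0,L1} ∩ {L0,L1,L3,L4,L6} = {L0,L1}; idom=L1
  L4: preds {L3,L7}: {L0,L1,L3} ∩ {L0,L1,L3,L4,L7} = {L0,L1,L3}; idom=L3
  L7: preds {L4,L6}: {L0,L1,L3,L4} ∩ {L0,L1,L3,L4,L6} = {L0,L1,L3,L4}; idom=L4

Frontier:
  L3←L1: walk · to L1
  L3←L6: walk L6→L4→L3 to L1
  L4←L3: walk · to L3
  L4←L7: walk L7→L4 to L3
  L7←L4: walk · to L4
  L7←L6: walk L6 to L4
  DF(L0)=∅
  DF(L1)=∅
  DF(L2)=∅
  DF(L3)={L3}
  DF(L4)={L3,L4}
  DF(L5)=∅
  DF(L6)={L3,L7}
  DF(L7)={L4}
  DF(L8)=∅
  DF(L9)=∅

φ for f: defs {L0,L3,L4,L7}
  DF⁺ = {L3,L4}

Answer: ["L3", "L4"]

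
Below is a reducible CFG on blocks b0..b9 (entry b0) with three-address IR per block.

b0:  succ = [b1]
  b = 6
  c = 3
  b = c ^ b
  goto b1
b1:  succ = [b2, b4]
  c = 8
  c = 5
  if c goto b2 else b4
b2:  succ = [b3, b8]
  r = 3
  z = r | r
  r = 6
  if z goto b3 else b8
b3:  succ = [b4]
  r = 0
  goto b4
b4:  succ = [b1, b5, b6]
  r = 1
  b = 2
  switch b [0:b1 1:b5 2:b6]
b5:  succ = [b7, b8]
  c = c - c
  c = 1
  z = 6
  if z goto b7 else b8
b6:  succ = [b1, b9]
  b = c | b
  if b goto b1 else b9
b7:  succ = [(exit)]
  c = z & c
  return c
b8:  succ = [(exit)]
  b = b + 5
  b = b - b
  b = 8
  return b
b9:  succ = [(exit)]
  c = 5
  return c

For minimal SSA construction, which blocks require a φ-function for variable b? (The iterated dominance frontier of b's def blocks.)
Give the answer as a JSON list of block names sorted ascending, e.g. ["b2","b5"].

idom tree: b1←b0 b2←b1 b3←b2 b4←b1 b5←b4 b6←b4 b7←b5 b8←b1 b9←b6
Dom∩ at merges:
  b1: preds {b0,b4,b6}: {b0} ∩ {b0,b1,b4} ∩ {b0,b1,b4,b6} = {b0}; idom=b0
  b4: preds {b1,b3}: {b0,b1} ∩ {b0,b1,b2,b3} = {b0,b1}; idom=b1
  b8: preds {b2,b5}: {b0,b1,b2} ∩ {b0,b1,b4,b5} = {b0,b1}; idom=b1

DF derivation:
  join b1 pred b0: · stop@b0
  join b1 pred b4: b4→b1 stop@b0
  join b1 pred b6: b6→b4→b1 stop@b0
  join b4 pred b1: · stop@b1
  join b4 pred b3: b3→b2 stop@b1
  join b8 pred b2: b2 stop@b1
  join b8 pred b5: b5→b4 stop@b1
  b0 → ∅
  b1 → {b1}
  b2 → {b4,b8}
  b3 → {b4}
  b4 → {b1,b8}
  b5 → {b8}
  b6 → {b1}
  b7 → ∅
  b8 → ∅
  b9 → ∅

φ for b: defs {b0,b4,b6,b8}
  DF⁺ = {b1,b8}

Answer: ["b1", "b8"]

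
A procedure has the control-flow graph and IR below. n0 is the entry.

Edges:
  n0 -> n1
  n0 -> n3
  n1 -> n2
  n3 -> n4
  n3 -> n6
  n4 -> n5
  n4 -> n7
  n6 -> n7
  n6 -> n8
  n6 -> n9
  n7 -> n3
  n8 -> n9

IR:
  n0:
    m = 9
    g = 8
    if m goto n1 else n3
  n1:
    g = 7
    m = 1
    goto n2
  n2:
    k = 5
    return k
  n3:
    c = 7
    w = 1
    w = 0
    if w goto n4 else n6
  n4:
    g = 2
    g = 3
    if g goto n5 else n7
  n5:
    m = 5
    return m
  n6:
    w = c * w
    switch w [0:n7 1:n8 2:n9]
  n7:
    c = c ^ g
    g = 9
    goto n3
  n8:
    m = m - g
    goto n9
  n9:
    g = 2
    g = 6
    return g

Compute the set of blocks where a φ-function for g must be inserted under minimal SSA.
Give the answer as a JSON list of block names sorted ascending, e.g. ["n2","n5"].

idom tree: n1←n0 n2←n1 n3←n0 n4←n3 n5←n4 n6←n3 n7←n3 n8←n6 n9←n6
Join-block Dom:
  n3: preds {n0,n7}: {n0} ∩ {n0,n3,n7} = {n0}; idom=n0
  n7: preds {n4,n6}: {n0,n3,n4} ∩ {n0,n3,n6} = {n0,n3}; idom=n3
  n9: preds {n6,n8}: {n0,n3,n6} ∩ {n0,n3,n6,n8} = {n0,n3,n6}; idom=n6

Frontier:
  join n3 pred n0: · stop@n0
  join n3 pred n7: n7→n3 stop@n0
  join n7 pred n4: n4 stop@n3
  join n7 pred n6: n6 stop@n3
  join n9 pred n6: · stop@n6
  join n9 pred n8: n8 stop@n6
  DF(n0)=∅
  DF(n1)=∅
  DF(n2)=∅
  DF(n3)={n3}
  DF(n4)={n7}
  DF(n5)=∅
  DF(n6)={n7}
  DF(n7)={n3}
  DF(n8)={n9}
  DF(n9)=∅

φ for g: defs {n0,n1,n4,n7,n9}
  DF⁺ = {n3,n7}

Answer: ["n3", "n7"]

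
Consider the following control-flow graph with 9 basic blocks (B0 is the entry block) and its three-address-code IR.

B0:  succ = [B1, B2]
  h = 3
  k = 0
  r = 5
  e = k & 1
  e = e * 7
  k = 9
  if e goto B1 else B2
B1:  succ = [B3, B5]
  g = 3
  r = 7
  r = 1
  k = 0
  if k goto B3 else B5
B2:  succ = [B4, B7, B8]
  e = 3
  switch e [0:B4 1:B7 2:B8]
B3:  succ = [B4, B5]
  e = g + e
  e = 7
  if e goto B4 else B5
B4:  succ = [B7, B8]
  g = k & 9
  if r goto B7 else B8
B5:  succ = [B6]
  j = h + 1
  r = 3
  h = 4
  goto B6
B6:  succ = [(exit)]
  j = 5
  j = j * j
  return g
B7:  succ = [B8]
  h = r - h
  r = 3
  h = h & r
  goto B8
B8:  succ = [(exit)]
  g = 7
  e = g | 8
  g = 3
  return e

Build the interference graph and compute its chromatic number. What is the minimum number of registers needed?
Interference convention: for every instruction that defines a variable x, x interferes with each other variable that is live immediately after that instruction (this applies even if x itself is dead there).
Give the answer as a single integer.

Answer: 5

Analysis:
Block summaries:
  B0 def {e,h,k,r} use ∅
  B1 def {g,k,r} use ∅
  B2 def {e} use ∅
  B3 def {e} use {e,g}
  B4 def {g} use {k,r}
  B5 def {h,j,r} use {h}
  B6 def {j} use {g}
  B7 def {h,r} use {h,r}
  B8 def {e,g} use ∅

Live sets:
  B0: in=∅ out={e,h,k,r}
  B1: in={e,h} out={e,g,h,k,r}
  B2: in={h,k,r} out={h,k,r}
  B3: in={e,g,h,k,r} out={g,h,k,r}
  B4: in={h,k,r} out={h,r}
  B5: in={g,h} out={g}
  B6: in={g} out=∅
  B7: in={h,r} out=∅
  B8: in=∅ out=∅

Interfere edges:
  e: {g,h,k,r}
  g: {e,h,j,k,r}
  h: {e,g,k,r}
  j: {g}
  k: {e,g,h,r}
  r: {e,g,h,k}

Chromatic number:
  {e,g,h,k,r} pairwise interfere (5-clique) ⇒ χ ≥ 5
  5-colouring: R0={g}  R1={e,j}  R2={h}  R3={k}  R4={r}
  χ = 5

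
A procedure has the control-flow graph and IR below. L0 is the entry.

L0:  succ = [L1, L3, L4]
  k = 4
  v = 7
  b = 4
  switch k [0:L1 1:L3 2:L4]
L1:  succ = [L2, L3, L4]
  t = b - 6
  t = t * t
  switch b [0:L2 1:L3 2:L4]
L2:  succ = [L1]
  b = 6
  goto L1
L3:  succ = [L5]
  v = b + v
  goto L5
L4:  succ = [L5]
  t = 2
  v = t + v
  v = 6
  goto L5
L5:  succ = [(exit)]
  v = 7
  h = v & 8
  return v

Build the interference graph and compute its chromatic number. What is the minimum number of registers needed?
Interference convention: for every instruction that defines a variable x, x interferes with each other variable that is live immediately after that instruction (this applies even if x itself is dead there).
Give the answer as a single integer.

Answer: 3

Working:
Per-block:
  L0: def={b,k,v} ue=∅
  L1: def={t} ue={b}
  L2: def={b} ue=∅
  L3: def={v} ue={b,v}
  L4: def={t,v} ue={v}
  L5: def={h,v} ue=∅

Liveness:
  L0: in=∅ out={b,v}
  L1: in={b,v} out={b,v}
  L2: in={v} out={b,v}
  L3: in={b,v} out=∅
  L4: in={v} out=∅
  L5: in=∅ out=∅

Interfere edges:
  b — {k,t,v}
  h — {v}
  k — {b,v}
  t — {b,v}
  v — {b,h,k,t}

Registers:
  lower bound: {b,k,v} mutually conflict ⇒ χ ≥ 3
  assign b→c1 h→c1 k→c2 t→c2 v→c0 — no edge inside a register ⇒ χ ≤ 3
  χ = 3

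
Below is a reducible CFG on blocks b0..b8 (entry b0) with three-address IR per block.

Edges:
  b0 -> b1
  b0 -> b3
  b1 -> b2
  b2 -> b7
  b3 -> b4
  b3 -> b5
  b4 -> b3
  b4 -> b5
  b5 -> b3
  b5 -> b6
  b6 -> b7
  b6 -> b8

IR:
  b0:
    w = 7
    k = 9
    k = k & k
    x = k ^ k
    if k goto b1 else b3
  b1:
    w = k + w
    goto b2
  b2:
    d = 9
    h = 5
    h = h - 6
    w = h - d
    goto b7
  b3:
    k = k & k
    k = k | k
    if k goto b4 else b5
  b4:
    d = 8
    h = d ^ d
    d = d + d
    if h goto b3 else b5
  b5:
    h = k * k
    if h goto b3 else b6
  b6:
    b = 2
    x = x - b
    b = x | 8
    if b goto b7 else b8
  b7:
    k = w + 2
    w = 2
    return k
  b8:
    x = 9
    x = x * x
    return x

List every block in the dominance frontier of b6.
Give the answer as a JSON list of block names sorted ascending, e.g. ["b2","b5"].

idom tree: b1←b0 b2←b1 b3←b0 b4←b3 b5←b3 b6←b5 b7←b0 b8←b6
Dom at joins:
  b3: preds {b0,b4,b5}: {b0} ∩ {b0,b3,b4} ∩ {b0,b3,b5} = {b0}; idom=b0
  b5: preds {b3,b4}: {b0,b3} ∩ {b0,b3,b4} = {b0,b3}; idom=b3
  b7: preds {b2,b6}: {b0,b1,b2} ∩ {b0,b3,b5,b6} = {b0}; idom=b0

DF derivation:
  join b3 pred b0: · stop@b0
  join b3 pred b4: b4→b3 stop@b0
  join b3 pred b5: b5→b3 stop@b0
  join b5 pred b3: · stop@b3
  join b5 pred b4: b4 stop@b3
  join b7 pred b2: b2→b1 stop@b0
  join b7 pred b6: b6→b5→b3 stop@b0
  b0: DF=∅
  b1: DF={b7}
  b2: DF={b7}
  b3: DF={b3,b7}
  b4: DF={b3,b5}
  b5: DF={b3,b7}
  b6: DF={b7}
  b7: DF=∅
  b8: DF=∅

DF(b6) = ["b7"]

Answer: ["b7"]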